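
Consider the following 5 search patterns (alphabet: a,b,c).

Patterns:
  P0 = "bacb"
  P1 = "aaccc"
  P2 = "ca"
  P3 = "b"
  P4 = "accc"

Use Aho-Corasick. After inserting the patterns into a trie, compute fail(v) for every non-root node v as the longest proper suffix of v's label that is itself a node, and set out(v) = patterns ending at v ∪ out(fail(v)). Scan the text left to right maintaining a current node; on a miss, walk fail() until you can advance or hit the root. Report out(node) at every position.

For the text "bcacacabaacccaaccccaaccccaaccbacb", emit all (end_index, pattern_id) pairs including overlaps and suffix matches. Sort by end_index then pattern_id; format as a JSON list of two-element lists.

Construct AC machine:
Trie nodes:
  0='ε' goto a→5 b→1 c→10
  1='b' goto a→2  [P3 ends]
  2='ba' goto c→3
  3='bac' goto b→4
  4='bacb' goto ·  [P0 ends]
  5='a' goto a→6 c→12
  6='aa' goto c→7
  7='aac' goto c→8
  8='aacc' goto c→9
  9='aaccc' goto ·  [P1 ends]
  10='c' goto a→11
  11='ca' goto ·  [P2 ends]
  12='ac' goto c→13
  13='acc' goto c→14
  14='accc' goto ·  [P4 ends]

BFS fail/out derivation:
  n1('b'): parent n0 fail=0; on 'b' 0 → fail=0;  out {3}∪∅={3}
  n5('a'): parent n0 fail=0; on 'a' 0 → fail=0;  out ∅∪∅=∅
  n10('c'): parent n0 fail=0; on 'c' 0 → fail=0;  out ∅∪∅=∅
  n2('ba'): parent n1 fail=0; on 'a' 0 → fail=5;  out ∅∪∅=∅
  n6('aa'): parent n5 fail=0; on 'a' 0 → fail=5;  out ∅∪∅=∅
  n11('ca'): parent n10 fail=0; on 'a' 0 → fail=5;  out {2}∪∅={2}
  n12('ac'): parent n5 fail=0; on 'c' 0 → fail=10;  out ∅∪∅=∅
  n3('bac'): parent n2 fail=5; on 'c' 5 → fail=12;  out ∅∪∅=∅
  n7('aac'): parent n6 fail=5; on 'c' 5 → fail=12;  out ∅∪∅=∅
  n13('acc'): parent n12 fail=10; on 'c' 10→0 → fail=10;  out ∅∪∅=∅
  n4('bacb'): parent n3 fail=12; on 'b' 12→10→0 → fail=1;  out {0}∪{3}={0,3}
  n8('aacc'): parent n7 fail=12; on 'c' 12 → fail=13;  out ∅∪∅=∅
  n14('accc'): parent n13 fail=10; on 'c' 10→0 → fail=10;  out {4}∪∅={4}
  n9('aaccc'): parent n8 fail=13; on 'c' 13 → fail=14;  out {1}∪{4}={1,4}

Run:
pos 0 'b': at 1  emit P3@[0:0]
pos 1 'c': at 10 ·f
pos 2 'a': at 11  emit P2@[1:2]
pos 3 'c': at 12 ·f
pos 4 'a': at 11 ·f  emit P2@[3:4]
pos 5 'c': at 12 ·f
pos 6 'a': at 11 ·f  emit P2@[5:6]
pos 7 'b': at 1 ·f  emit P3@[7:7]
pos 8 'a': at 2
pos 9 'a': at 6 ·f
pos 10 'c': at 7
pos 11 'c': at 8
pos 12 'c': at 9  emit P1@[8:12],P4@[9:12]
pos 13 'a': at 11 ·f  emit P2@[12:13]
pos 14 'a': at 6 ·f
pos 15 'c': at 7
pos 16 'c': at 8
pos 17 'c': at 9  emit P1@[13:17],P4@[14:17]
pos 18 'c': at 10 ·f
pos 19 'a': at 11  emit P2@[18:19]
pos 20 'a': at 6 ·f
pos 21 'c': at 7
pos 22 'c': at 8
pos 23 'c': at 9  emit P1@[19:23],P4@[20:23]
pos 24 'c': at 10 ·f
pos 25 'a': at 11  emit P2@[24:25]
pos 26 'a': at 6 ·f
pos 27 'c': at 7
pos 28 'c': at 8
pos 29 'b': at 1 ·f  emit P3@[29:29]
pos 30 'a': at 2
pos 31 'c': at 3
pos 32 'b': at 4  emit P0@[29:32],P3@[32:32]

Matches: [[0,3],[2,2],[4,2],[6,2],[7,3],[12,1],[12,4],[13,2],[17,1],[17,4],[19,2],[23,1],[23,4],[25,2],[29,3],[32,0],[32,3]]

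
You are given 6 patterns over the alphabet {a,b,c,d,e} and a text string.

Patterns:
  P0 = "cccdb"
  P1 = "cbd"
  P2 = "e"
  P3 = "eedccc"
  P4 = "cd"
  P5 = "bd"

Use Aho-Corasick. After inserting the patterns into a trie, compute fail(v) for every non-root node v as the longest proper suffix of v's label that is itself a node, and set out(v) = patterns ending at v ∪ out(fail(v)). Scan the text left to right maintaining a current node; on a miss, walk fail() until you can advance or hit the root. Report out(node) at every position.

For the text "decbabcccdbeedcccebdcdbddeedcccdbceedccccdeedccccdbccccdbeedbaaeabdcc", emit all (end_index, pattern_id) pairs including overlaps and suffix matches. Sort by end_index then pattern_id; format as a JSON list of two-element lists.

Build automaton:
Trie (insert patterns):
  0='ε' goto b→15 c→1 e→8
  1='c' goto b→6 c→2 d→14
  2='cc' goto c→3
  3='ccc' goto d→4
  4='cccd' goto b→5
  5='cccdb' goto ·  [P0 ends]
  6='cb' goto d→7
  7='cbd' goto ·  [P1 ends]
  8='e' goto e→9  [P2 ends]
  9='ee' goto d→10
  10='eed' goto c→11
  11='eedc' goto c→12
  12='eedcc' goto c→13
  13='eedccc' goto ·  [P3 ends]
  14='cd' goto ·  [P4 ends]
  15='b' goto d→16
  16='bd' goto ·  [P5 ends]

Failure links (BFS by depth):
  fail(1) 'c': from fail(0)=0 chase 'c': 0 ⇒ 0;  out=∅∪out(0)=∅
  fail(8) 'e': from fail(0)=0 chase 'e': 0 ⇒ 0;  out={2}∪out(0)={2}
  fail(15) 'b': from fail(0)=0 chase 'b': 0 ⇒ 0;  out=∅∪out(0)=∅
  fail(2) 'cc': from fail(1)=0 chase 'c': 0 ⇒ 1;  out=∅∪out(1)=∅
  fail(6) 'cb': from fail(1)=0 chase 'b': 0 ⇒ 15;  out=∅∪out(15)=∅
  fail(9) 'ee': from fail(8)=0 chase 'e': 0 ⇒ 8;  out=∅∪out(8)={2}
  fail(14) 'cd': from fail(1)=0 chase 'd': 0 ⇒ 0;  out={4}∪out(0)={4}
  fail(16) 'bd': from fail(15)=0 chase 'd': 0 ⇒ 0;  out={5}∪out(0)={5}
  fail(3) 'ccc': from fail(2)=1 chase 'c': 1 ⇒ 2;  out=∅∪out(2)=∅
  fail(7) 'cbd': from fail(6)=15 chase 'd': 15 ⇒ 16;  out={1}∪out(16)={1,5}
  fail(10) 'eed': from fail(9)=8 chase 'd': 8→0 ⇒ 0;  out=∅∪out(0)=∅
  fail(4) 'cccd': from fail(3)=2 chase 'd': 2→1 ⇒ 14;  out=∅∪out(14)={4}
  fail(11) 'eedc': from fail(10)=0 chase 'c': 0 ⇒ 1;  out=∅∪out(1)=∅
  fail(5) 'cccdb': from fail(4)=14 chase 'b': 14→0 ⇒ 15;  out={0}∪out(15)={0}
  fail(12) 'eedcc': from fail(11)=1 chase 'c': 1 ⇒ 2;  out=∅∪out(2)=∅
  fail(13) 'eedccc': from fail(12)=2 chase 'c': 2 ⇒ 3;  out={3}∪out(3)={3}

Scan:
pos 0 'd': at 0
pos 1 'e': at 8  ** P2@[1:1]
pos 2 'c': at 1 ·f
pos 3 'b': at 6
pos 4 'a': at 0 ·f
pos 5 'b': at 15
pos 6 'c': at 1 ·f
pos 7 'c': at 2
pos 8 'c': at 3
pos 9 'd': at 4  ** P4@[8:9]
pos 10 'b': at 5  ** P0@[6:10]
pos 11 'e': at 8 ·f  ** P2@[11:11]
pos 12 'e': at 9  ** P2@[12:12]
pos 13 'd': at 10
pos 14 'c': at 11
pos 15 'c': at 12
pos 16 'c': at 13  ** P3@[11:16]
pos 17 'e': at 8 ·f  ** P2@[17:17]
pos 18 'b': at 15 ·f
pos 19 'd': at 16  ** P5@[18:19]
pos 20 'c': at 1 ·f
pos 21 'd': at 14  ** P4@[20:21]
pos 22 'b': at 15 ·f
pos 23 'd': at 16  ** P5@[22:23]
pos 24 'd': at 0 ·f
pos 25 'e': at 8  ** P2@[25:25]
pos 26 'e': at 9  ** P2@[26:26]
pos 27 'd': at 10
pos 28 'c': at 11
pos 29 'c': at 12
pos 30 'c': at 13  ** P3@[25:30]
pos 31 'd': at 4 ·f  ** P4@[30:31]
pos 32 'b': at 5  ** P0@[28:32]
pos 33 'c': at 1 ·f
pos 34 'e': at 8 ·f  ** P2@[34:34]
pos 35 'e': at 9  ** P2@[35:35]
pos 36 'd': at 10
pos 37 'c': at 11
pos 38 'c': at 12
pos 39 'c': at 13  ** P3@[34:39]
pos 40 'c': at 3 ·f
pos 41 'd': at 4  ** P4@[40:41]
pos 42 'e': at 8 ·f  ** P2@[42:42]
pos 43 'e': at 9  ** P2@[43:43]
pos 44 'd': at 10
pos 45 'c': at 11
pos 46 'c': at 12
pos 47 'c': at 13  ** P3@[42:47]
pos 48 'c': at 3 ·f
pos 49 'd': at 4  ** P4@[48:49]
pos 50 'b': at 5  ** P0@[46:50]
pos 51 'c': at 1 ·f
pos 52 'c': at 2
pos 53 'c': at 3
pos 54 'c': at 3 ·f
pos 55 'd': at 4  ** P4@[54:55]
pos 56 'b': at 5  ** P0@[52:56]
pos 57 'e': at 8 ·f  ** P2@[57:57]
pos 58 'e': at 9  ** P2@[58:58]
pos 59 'd': at 10
pos 60 'b': at 15 ·f
pos 61 'a': at 0 ·f
pos 62 'a': at 0
pos 63 'e': at 8  ** P2@[63:63]
pos 64 'a': at 0 ·f
pos 65 'b': at 15
pos 66 'd': at 16  ** P5@[65:66]
pos 67 'c': at 1 ·f
pos 68 'c': at 2

Matches: [[1,2],[9,4],[10,0],[11,2],[12,2],[16,3],[17,2],[19,5],[21,4],[23,5],[25,2],[26,2],[30,3],[31,4],[32,0],[34,2],[35,2],[39,3],[41,4],[42,2],[43,2],[47,3],[49,4],[50,0],[55,4],[56,0],[57,2],[58,2],[63,2],[66,5]]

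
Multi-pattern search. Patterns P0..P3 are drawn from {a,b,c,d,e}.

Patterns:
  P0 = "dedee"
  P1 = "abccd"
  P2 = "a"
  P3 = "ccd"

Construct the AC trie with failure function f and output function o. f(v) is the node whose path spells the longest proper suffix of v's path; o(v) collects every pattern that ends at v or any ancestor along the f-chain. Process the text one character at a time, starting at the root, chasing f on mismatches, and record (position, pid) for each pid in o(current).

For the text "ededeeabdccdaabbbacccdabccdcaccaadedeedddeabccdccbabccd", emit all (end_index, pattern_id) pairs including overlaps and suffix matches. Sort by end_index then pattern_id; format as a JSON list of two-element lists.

Build automaton:
Trie nodes:
  0='ε' goto a→6 c→11 d→1
  1='d' goto e→2
  2='de' goto d→3
  3='ded' goto e→4
  4='dede' goto e→5
  5='dedee' goto ·  [P0 ends]
  6='a' goto b→7  [P2 ends]
  7='ab' goto c→8
  8='abc' goto c→9
  9='abcc' goto d→10
  10='abccd' goto ·  [P1 ends]
  11='c' goto c→12
  12='cc' goto d→13
  13='ccd' goto ·  [P3 ends]

Failure links (BFS by depth):
  fail(1) 'd': from fail(0)=0 chase 'd': 0 ⇒ 0;  out=∅∪out(0)=∅
  fail(6) 'a': from fail(0)=0 chase 'a': 0 ⇒ 0;  out={2}∪out(0)={2}
  fail(11) 'c': from fail(0)=0 chase 'c': 0 ⇒ 0;  out=∅∪out(0)=∅
  fail(2) 'de': from fail(1)=0 chase 'e': 0 ⇒ 0;  out=∅∪out(0)=∅
  fail(7) 'ab': from fail(6)=0 chase 'b': 0 ⇒ 0;  out=∅∪out(0)=∅
  fail(12) 'cc': from fail(11)=0 chase 'c': 0 ⇒ 11;  out=∅∪out(11)=∅
  fail(3) 'ded': from fail(2)=0 chase 'd': 0 ⇒ 1;  out=∅∪out(1)=∅
  fail(8) 'abc': from fail(7)=0 chase 'c': 0 ⇒ 11;  out=∅∪out(11)=∅
  fail(13) 'ccd': from fail(12)=11 chase 'd': 11→0 ⇒ 1;  out={3}∪out(1)={3}
  fail(4) 'dede': from fail(3)=1 chase 'e': 1 ⇒ 2;  out=∅∪out(2)=∅
  fail(9) 'abcc': from fail(8)=11 chase 'c': 11 ⇒ 12;  out=∅∪out(12)=∅
  fail(5) 'dedee': from fail(4)=2 chase 'e': 2→0 ⇒ 0;  out={0}∪out(0)={0}
  fail(10) 'abccd': from fail(9)=12 chase 'd': 12 ⇒ 13;  out={1}∪out(13)={1,3}

Text stream:
pos 0 'e': at 0
pos 1 'd': at 1
pos 2 'e': at 2
pos 3 'd': at 3
pos 4 'e': at 4
pos 5 'e': at 5  ** P0@[1:5]
pos 6 'a': at 6 (via fail)  ** P2@[6:6]
pos 7 'b': at 7
pos 8 'd': at 1 (via fail)
pos 9 'c': at 11 (via fail)
pos 10 'c': at 12
pos 11 'd': at 13  ** P3@[9:11]
pos 12 'a': at 6 (via fail)  ** P2@[12:12]
pos 13 'a': at 6 (via fail)  ** P2@[13:13]
pos 14 'b': at 7
pos 15 'b': at 0 (via fail)
pos 16 'b': at 0
pos 17 'a': at 6  ** P2@[17:17]
pos 18 'c': at 11 (via fail)
pos 19 'c': at 12
pos 20 'c': at 12 (via fail)
pos 21 'd': at 13  ** P3@[19:21]
pos 22 'a': at 6 (via fail)  ** P2@[22:22]
pos 23 'b': at 7
pos 24 'c': at 8
pos 25 'c': at 9
pos 26 'd': at 10  ** P1@[22:26],P3@[24:26]
pos 27 'c': at 11 (via fail)
pos 28 'a': at 6 (via fail)  ** P2@[28:28]
pos 29 'c': at 11 (via fail)
pos 30 'c': at 12
pos 31 'a': at 6 (via fail)  ** P2@[31:31]
pos 32 'a': at 6 (via fail)  ** P2@[32:32]
pos 33 'd': at 1 (via fail)
pos 34 'e': at 2
pos 35 'd': at 3
pos 36 'e': at 4
pos 37 'e': at 5  ** P0@[33:37]
pos 38 'd': at 1 (via fail)
pos 39 'd': at 1 (via fail)
pos 40 'd': at 1 (via fail)
pos 41 'e': at 2
pos 42 'a': at 6 (via fail)  ** P2@[42:42]
pos 43 'b': at 7
pos 44 'c': at 8
pos 45 'c': at 9
pos 46 'd': at 10  ** P1@[42:46],P3@[44:46]
pos 47 'c': at 11 (via fail)
pos 48 'c': at 12
pos 49 'b': at 0 (via fail)
pos 50 'a': at 6  ** P2@[50:50]
pos 51 'b': at 7
pos 52 'c': at 8
pos 53 'c': at 9
pos 54 'd': at 10  ** P1@[50:54],P3@[52:54]

Matches: [[5,0],[6,2],[11,3],[12,2],[13,2],[17,2],[21,3],[22,2],[26,1],[26,3],[28,2],[31,2],[32,2],[37,0],[42,2],[46,1],[46,3],[50,2],[54,1],[54,3]]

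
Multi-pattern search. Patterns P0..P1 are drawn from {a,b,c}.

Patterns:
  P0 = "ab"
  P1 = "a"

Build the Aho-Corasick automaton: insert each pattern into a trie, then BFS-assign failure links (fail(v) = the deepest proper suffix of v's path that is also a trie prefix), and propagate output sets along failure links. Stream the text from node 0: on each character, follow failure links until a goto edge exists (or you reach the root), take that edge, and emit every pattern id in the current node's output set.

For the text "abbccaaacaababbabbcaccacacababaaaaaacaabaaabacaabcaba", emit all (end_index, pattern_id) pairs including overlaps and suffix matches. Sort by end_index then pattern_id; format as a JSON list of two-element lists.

Construct AC machine:
Trie nodes:
  0='ε' goto a→1
  1='a' goto b→2  ←P1
  2='ab' goto ·  ←P0

BFS fail/out derivation:
  n1('a'): parent n0 fail=0; on 'a' 0 → fail=0;  out {1}∪∅={1}
  n2('ab'): parent n1 fail=0; on 'b' 0 → fail=0;  out {0}∪∅={0}

Run:
i=0 'a': node 0→1  emit P1@[0:0]
i=1 'b': node 1→2  emit P0@[0:1]
i=2 'b': node 2→0 ·f
i=3 'c': node 0→0
i=4 'c': node 0→0
i=5 'a': node 0→1  emit P1@[5:5]
i=6 'a': node 1→1 ·f  emit P1@[6:6]
i=7 'a': node 1→1 ·f  emit P1@[7:7]
i=8 'c': node 1→0 ·f
i=9 'a': node 0→1  emit P1@[9:9]
i=10 'a': node 1→1 ·f  emit P1@[10:10]
i=11 'b': node 1→2  emit P0@[10:11]
i=12 'a': node 2→1 ·f  emit P1@[12:12]
i=13 'b': node 1→2  emit P0@[12:13]
i=14 'b': node 2→0 ·f
i=15 'a': node 0→1  emit P1@[15:15]
i=16 'b': node 1→2  emit P0@[15:16]
i=17 'b': node 2→0 ·f
i=18 'c': node 0→0
i=19 'a': node 0→1  emit P1@[19:19]
i=20 'c': node 1→0 ·f
i=21 'c': node 0→0
i=22 'a': node 0→1  emit P1@[22:22]
i=23 'c': node 1→0 ·f
i=24 'a': node 0→1  emit P1@[24:24]
i=25 'c': node 1→0 ·f
i=26 'a': node 0→1  emit P1@[26:26]
i=27 'b': node 1→2  emit P0@[26:27]
i=28 'a': node 2→1 ·f  emit P1@[28:28]
i=29 'b': node 1→2  emit P0@[28:29]
i=30 'a': node 2→1 ·f  emit P1@[30:30]
i=31 'a': node 1→1 ·f  emit P1@[31:31]
i=32 'a': node 1→1 ·f  emit P1@[32:32]
i=33 'a': node 1→1 ·f  emit P1@[33:33]
i=34 'a': node 1→1 ·f  emit P1@[34:34]
i=35 'a': node 1→1 ·f  emit P1@[35:35]
i=36 'c': node 1→0 ·f
i=37 'a': node 0→1  emit P1@[37:37]
i=38 'a': node 1→1 ·f  emit P1@[38:38]
i=39 'b': node 1→2  emit P0@[38:39]
i=40 'a': node 2→1 ·f  emit P1@[40:40]
i=41 'a': node 1→1 ·f  emit P1@[41:41]
i=42 'a': node 1→1 ·f  emit P1@[42:42]
i=43 'b': node 1→2  emit P0@[42:43]
i=44 'a': node 2→1 ·f  emit P1@[44:44]
i=45 'c': node 1→0 ·f
i=46 'a': node 0→1  emit P1@[46:46]
i=47 'a': node 1→1 ·f  emit P1@[47:47]
i=48 'b': node 1→2  emit P0@[47:48]
i=49 'c': node 2→0 ·f
i=50 'a': node 0→1  emit P1@[50:50]
i=51 'b': node 1→2  emit P0@[50:51]
i=52 'a': node 2→1 ·f  emit P1@[52:52]

Matches: [[0,1],[1,0],[5,1],[6,1],[7,1],[9,1],[10,1],[11,0],[12,1],[13,0],[15,1],[16,0],[19,1],[22,1],[24,1],[26,1],[27,0],[28,1],[29,0],[30,1],[31,1],[32,1],[33,1],[34,1],[35,1],[37,1],[38,1],[39,0],[40,1],[41,1],[42,1],[43,0],[44,1],[46,1],[47,1],[48,0],[50,1],[51,0],[52,1]]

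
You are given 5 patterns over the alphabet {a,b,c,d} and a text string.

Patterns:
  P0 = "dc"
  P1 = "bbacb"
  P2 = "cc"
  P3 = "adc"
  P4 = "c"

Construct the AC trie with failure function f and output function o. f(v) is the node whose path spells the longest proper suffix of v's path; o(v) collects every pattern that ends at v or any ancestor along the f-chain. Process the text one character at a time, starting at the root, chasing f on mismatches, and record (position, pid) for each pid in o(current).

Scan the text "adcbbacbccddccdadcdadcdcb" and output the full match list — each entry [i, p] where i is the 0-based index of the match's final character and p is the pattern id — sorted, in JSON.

Build:
Trie (insert patterns):
  n0 'ε': a→10 b→3 c→8 d→1
  n1 'd': c→2
  n2 'dc': ·  ←P0
  n3 'b': b→4
  n4 'bb': a→5
  n5 'bba': c→6
  n6 'bbac': b→7
  n7 'bbacb': ·  ←P1
  n8 'c': c→9  ←P4
  n9 'cc': ·  ←P2
  n10 'a': d→11
  n11 'ad': c→12
  n12 'adc': ·  ←P3

Failure links (BFS by depth):
  n1('d'): parent n0 fail=0; on 'd' 0 → fail=0;  out ∅∪∅=∅
  n3('b'): parent n0 fail=0; on 'b' 0 → fail=0;  out ∅∪∅=∅
  n8('c'): parent n0 fail=0; on 'c' 0 → fail=0;  out {4}∪∅={4}
  n10('a'): parent n0 fail=0; on 'a' 0 → fail=0;  out ∅∪∅=∅
  n2('dc'): parent n1 fail=0; on 'c' 0 → fail=8;  out {0}∪{4}={0,4}
  n4('bb'): parent n3 fail=0; on 'b' 0 → fail=3;  out ∅∪∅=∅
  n9('cc'): parent n8 fail=0; on 'c' 0 → fail=8;  out {2}∪{4}={2,4}
  n11('ad'): parent n10 fail=0; on 'd' 0 → fail=1;  out ∅∪∅=∅
  n5('bba'): parent n4 fail=3; on 'a' 3→0 → fail=10;  out ∅∪∅=∅
  n12('adc'): parent n11 fail=1; on 'c' 1 → fail=2;  out {3}∪{0,4}={0,3,4}
  n6('bbac'): parent n5 fail=10; on 'c' 10→0 → fail=8;  out ∅∪{4}={4}
  n7('bbacb'): parent n6 fail=8; on 'b' 8→0 → fail=3;  out {1}∪∅={1}

Text stream:
[0] read 'a'  n0⇒n10
[1] read 'd'  n10⇒n11
[2] read 'c'  n11⇒n12  → match P0@[1:2],P3@[0:2],P4@[2:2]
[3] read 'b'  n12⇒n3 (fail-walked)
[4] read 'b'  n3⇒n4
[5] read 'a'  n4⇒n5
[6] read 'c'  n5⇒n6  → match P4@[6:6]
[7] read 'b'  n6⇒n7  → match P1@[3:7]
[8] read 'c'  n7⇒n8 (fail-walked)  → match P4@[8:8]
[9] read 'c'  n8⇒n9  → match P2@[8:9],P4@[9:9]
[10] read 'd'  n9⇒n1 (fail-walked)
[11] read 'd'  n1⇒n1 (fail-walked)
[12] read 'c'  n1⇒n2  → match P0@[11:12],P4@[12:12]
[13] read 'c'  n2⇒n9 (fail-walked)  → match P2@[12:13],P4@[13:13]
[14] read 'd'  n9⇒n1 (fail-walked)
[15] read 'a'  n1⇒n10 (fail-walked)
[16] read 'd'  n10⇒n11
[17] read 'c'  n11⇒n12  → match P0@[16:17],P3@[15:17],P4@[17:17]
[18] read 'd'  n12⇒n1 (fail-walked)
[19] read 'a'  n1⇒n10 (fail-walked)
[20] read 'd'  n10⇒n11
[21] read 'c'  n11⇒n12  → match P0@[20:21],P3@[19:21],P4@[21:21]
[22] read 'd'  n12⇒n1 (fail-walked)
[23] read 'c'  n1⇒n2  → match P0@[22:23],P4@[23:23]
[24] read 'b'  n2⇒n3 (fail-walked)

All matches (sorted): [[2,0],[2,3],[2,4],[6,4],[7,1],[8,4],[9,2],[9,4],[12,0],[12,4],[13,2],[13,4],[17,0],[17,3],[17,4],[21,0],[21,3],[21,4],[23,0],[23,4]]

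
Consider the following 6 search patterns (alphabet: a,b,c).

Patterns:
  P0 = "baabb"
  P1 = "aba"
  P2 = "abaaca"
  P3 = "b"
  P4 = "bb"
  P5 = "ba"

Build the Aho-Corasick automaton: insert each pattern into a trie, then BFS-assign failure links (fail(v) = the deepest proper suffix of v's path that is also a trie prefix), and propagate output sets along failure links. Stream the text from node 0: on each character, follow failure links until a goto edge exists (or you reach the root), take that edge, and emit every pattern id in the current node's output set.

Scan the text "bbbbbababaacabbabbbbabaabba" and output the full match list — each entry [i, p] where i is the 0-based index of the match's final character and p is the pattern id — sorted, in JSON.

Build:
Trie (insert patterns):
  n0 'ε': a→6 b→1
  n1 'b': a→2 b→12  [P3 ends]
  n2 'ba': a→3  [P5 ends]
  n3 'baa': b→4
  n4 'baab': b→5
  n5 'baabb': ·  [P0 ends]
  n6 'a': b→7
  n7 'ab': a→8
  n8 'aba': a→9  [P1 ends]
  n9 'abaa': c→10
  n10 'abaac': a→11
  n11 'abaaca': ·  [P2 ends]
  n12 'bb': ·  [P4 ends]

Failure links (BFS by depth):
  fail(1) 'b': from fail(0)=0 chase 'b': 0 ⇒ 0;  out={3}∪out(0)={3}
  fail(6) 'a': from fail(0)=0 chase 'a': 0 ⇒ 0;  out=∅∪out(0)=∅
  fail(2) 'ba': from fail(1)=0 chase 'a': 0 ⇒ 6;  out={5}∪out(6)={5}
  fail(7) 'ab': from fail(6)=0 chase 'b': 0 ⇒ 1;  out=∅∪out(1)={3}
  fail(12) 'bb': from fail(1)=0 chase 'b': 0 ⇒ 1;  out={4}∪out(1)={3,4}
  fail(3) 'baa': from fail(2)=6 chase 'a': 6→0 ⇒ 6;  out=∅∪out(6)=∅
  fail(8) 'aba': from fail(7)=1 chase 'a': 1 ⇒ 2;  out={1}∪out(2)={1,5}
  fail(4) 'baab': from fail(3)=6 chase 'b': 6 ⇒ 7;  out=∅∪out(7)={3}
  fail(9) 'abaa': from fail(8)=2 chase 'a': 2 ⇒ 3;  out=∅∪out(3)=∅
  fail(5) 'baabb': from fail(4)=7 chase 'b': 7→1 ⇒ 12;  out={0}∪out(12)={0,3,4}
  fail(10) 'abaac': from fail(9)=3 chase 'c': 3→6→0 ⇒ 0;  out=∅∪out(0)=∅
  fail(11) 'abaaca': from fail(10)=0 chase 'a': 0 ⇒ 6;  out={2}∪out(6)={2}

Scan:
i=0 'b': node 0→1  → match P3@[0:0]
i=1 'b': node 1→12  → match P3@[1:1],P4@[0:1]
i=2 'b': node 12→12 (via fail)  → match P3@[2:2],P4@[1:2]
i=3 'b': node 12→12 (via fail)  → match P3@[3:3],P4@[2:3]
i=4 'b': node 12→12 (via fail)  → match P3@[4:4],P4@[3:4]
i=5 'a': node 12→2 (via fail)  → match P5@[4:5]
i=6 'b': node 2→7 (via fail)  → match P3@[6:6]
i=7 'a': node 7→8  → match P1@[5:7],P5@[6:7]
i=8 'b': node 8→7 (via fail)  → match P3@[8:8]
i=9 'a': node 7→8  → match P1@[7:9],P5@[8:9]
i=10 'a': node 8→9
i=11 'c': node 9→10
i=12 'a': node 10→11  → match P2@[7:12]
i=13 'b': node 11→7 (via fail)  → match P3@[13:13]
i=14 'b': node 7→12 (via fail)  → match P3@[14:14],P4@[13:14]
i=15 'a': node 12→2 (via fail)  → match P5@[14:15]
i=16 'b': node 2→7 (via fail)  → match P3@[16:16]
i=17 'b': node 7→12 (via fail)  → match P3@[17:17],P4@[16:17]
i=18 'b': node 12→12 (via fail)  → match P3@[18:18],P4@[17:18]
i=19 'b': node 12→12 (via fail)  → match P3@[19:19],P4@[18:19]
i=20 'a': node 12→2 (via fail)  → match P5@[19:20]
i=21 'b': node 2→7 (via fail)  → match P3@[21:21]
i=22 'a': node 7→8  → match P1@[20:22],P5@[21:22]
i=23 'a': node 8→9
i=24 'b': node 9→4 (via fail)  → match P3@[24:24]
i=25 'b': node 4→5  → match P0@[21:25],P3@[25:25],P4@[24:25]
i=26 'a': node 5→2 (via fail)  → match P5@[25:26]

Result: [[0,3],[1,3],[1,4],[2,3],[2,4],[3,3],[3,4],[4,3],[4,4],[5,5],[6,3],[7,1],[7,5],[8,3],[9,1],[9,5],[12,2],[13,3],[14,3],[14,4],[15,5],[16,3],[17,3],[17,4],[18,3],[18,4],[19,3],[19,4],[20,5],[21,3],[22,1],[22,5],[24,3],[25,0],[25,3],[25,4],[26,5]]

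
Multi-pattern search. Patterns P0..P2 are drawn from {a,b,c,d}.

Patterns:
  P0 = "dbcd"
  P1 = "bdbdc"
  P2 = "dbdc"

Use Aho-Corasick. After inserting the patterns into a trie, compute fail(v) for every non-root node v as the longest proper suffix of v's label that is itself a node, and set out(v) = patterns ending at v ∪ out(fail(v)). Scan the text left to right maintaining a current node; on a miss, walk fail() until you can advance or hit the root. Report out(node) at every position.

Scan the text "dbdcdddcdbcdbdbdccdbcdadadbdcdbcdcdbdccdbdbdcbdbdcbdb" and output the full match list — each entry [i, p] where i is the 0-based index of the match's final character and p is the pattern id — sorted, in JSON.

Construct AC machine:
Trie nodes:
  n0 'ε': b→5 d→1
  n1 'd': b→2
  n2 'db': c→3 d→10
  n3 'dbc': d→4
  n4 'dbcd': ·  [P0 ends]
  n5 'b': d→6
  n6 'bd': b→7
  n7 'bdb': d→8
  n8 'bdbd': c→9
  n9 'bdbdc': ·  [P1 ends]
  n10 'dbd': c→11
  n11 'dbdc': ·  [P2 ends]

Failure links (BFS by depth):
  fail(1) 'd': from fail(0)=0 chase 'd': 0 ⇒ 0;  out=∅∪out(0)=∅
  fail(5) 'b': from fail(0)=0 chase 'b': 0 ⇒ 0;  out=∅∪out(0)=∅
  fail(2) 'db': from fail(1)=0 chase 'b': 0 ⇒ 5;  out=∅∪out(5)=∅
  fail(6) 'bd': from fail(5)=0 chase 'd': 0 ⇒ 1;  out=∅∪out(1)=∅
  fail(3) 'dbc': from fail(2)=5 chase 'c': 5→0 ⇒ 0;  out=∅∪out(0)=∅
  fail(7) 'bdb': from fail(6)=1 chase 'b': 1 ⇒ 2;  out=∅∪out(2)=∅
  fail(10) 'dbd': from fail(2)=5 chase 'd': 5 ⇒ 6;  out=∅∪out(6)=∅
  fail(4) 'dbcd': from fail(3)=0 chase 'd': 0 ⇒ 1;  out={0}∪out(1)={0}
  fail(8) 'bdbd': from fail(7)=2 chase 'd': 2 ⇒ 10;  out=∅∪out(10)=∅
  fail(11) 'dbdc': from fail(10)=6 chase 'c': 6→1→0 ⇒ 0;  out={2}∪out(0)={2}
  fail(9) 'bdbdc': from fail(8)=10 chase 'c': 10 ⇒ 11;  out={1}∪out(11)={1,2}

Text stream:
i=0 'd': node 0→1
i=1 'b': node 1→2
i=2 'd': node 2→10
i=3 'c': node 10→11  → match P2@[0:3]
i=4 'd': node 11→1 (via fail)
i=5 'd': node 1→1 (via fail)
i=6 'd': node 1→1 (via fail)
i=7 'c': node 1→0 (via fail)
i=8 'd': node 0→1
i=9 'b': node 1→2
i=10 'c': node 2→3
i=11 'd': node 3→4  → match P0@[8:11]
i=12 'b': node 4→2 (via fail)
i=13 'd': node 2→10
i=14 'b': node 10→7 (via fail)
i=15 'd': node 7→8
i=16 'c': node 8→9  → match P1@[12:16],P2@[13:16]
i=17 'c': node 9→0 (via fail)
i=18 'd': node 0→1
i=19 'b': node 1→2
i=20 'c': node 2→3
i=21 'd': node 3→4  → match P0@[18:21]
i=22 'a': node 4→0 (via fail)
i=23 'd': node 0→1
i=24 'a': node 1→0 (via fail)
i=25 'd': node 0→1
i=26 'b': node 1→2
i=27 'd': node 2→10
i=28 'c': node 10→11  → match P2@[25:28]
i=29 'd': node 11→1 (via fail)
i=30 'b': node 1→2
i=31 'c': node 2→3
i=32 'd': node 3→4  → match P0@[29:32]
i=33 'c': node 4→0 (via fail)
i=34 'd': node 0→1
i=35 'b': node 1→2
i=36 'd': node 2→10
i=37 'c': node 10→11  → match P2@[34:37]
i=38 'c': node 11→0 (via fail)
i=39 'd': node 0→1
i=40 'b': node 1→2
i=41 'd': node 2→10
i=42 'b': node 10→7 (via fail)
i=43 'd': node 7→8
i=44 'c': node 8→9  → match P1@[40:44],P2@[41:44]
i=45 'b': node 9→5 (via fail)
i=46 'd': node 5→6
i=47 'b': node 6→7
i=48 'd': node 7→8
i=49 'c': node 8→9  → match P1@[45:49],P2@[46:49]
i=50 'b': node 9→5 (via fail)
i=51 'd': node 5→6
i=52 'b': node 6→7

All matches (sorted): [[3,2],[11,0],[16,1],[16,2],[21,0],[28,2],[32,0],[37,2],[44,1],[44,2],[49,1],[49,2]]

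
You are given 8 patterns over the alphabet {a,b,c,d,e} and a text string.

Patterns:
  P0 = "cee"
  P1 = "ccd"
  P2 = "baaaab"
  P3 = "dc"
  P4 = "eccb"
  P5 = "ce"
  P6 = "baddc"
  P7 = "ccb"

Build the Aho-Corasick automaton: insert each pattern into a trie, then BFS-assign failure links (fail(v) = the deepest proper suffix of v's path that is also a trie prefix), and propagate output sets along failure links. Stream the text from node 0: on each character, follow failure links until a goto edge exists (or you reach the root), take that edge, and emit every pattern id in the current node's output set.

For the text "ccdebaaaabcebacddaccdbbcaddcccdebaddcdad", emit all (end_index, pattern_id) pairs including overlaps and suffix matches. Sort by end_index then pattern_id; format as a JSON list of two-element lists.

Build automaton:
Trie nodes:
  0='ε' goto b→6 c→1 d→12 e→14
  1='c' goto c→4 e→2
  2='ce' goto e→3  ←P5
  3='cee' goto ·  ←P0
  4='cc' goto b→21 d→5
  5='ccd' goto ·  ←P1
  6='b' goto a→7
  7='ba' goto a→8 d→18
  8='baa' goto a→9
  9='baaa' goto a→10
  10='baaaa' goto b→11
  11='baaaab' goto ·  ←P2
  12='d' goto c→13
  13='dc' goto ·  ←P3
  14='e' goto c→15
  15='ec' goto c→16
  16='ecc' goto b→17
  17='eccb' goto ·  ←P4
  18='bad' goto d→19
  19='badd' goto c→20
  20='baddc' goto ·  ←P6
  21='ccb' goto ·  ←P7

BFS fail/out derivation:
  fail(1) 'c': from fail(0)=0 chase 'c': 0 ⇒ 0;  out=∅∪out(0)=∅
  fail(6) 'b': from fail(0)=0 chase 'b': 0 ⇒ 0;  out=∅∪out(0)=∅
  fail(12) 'd': from fail(0)=0 chase 'd': 0 ⇒ 0;  out=∅∪out(0)=∅
  fail(14) 'e': from fail(0)=0 chase 'e': 0 ⇒ 0;  out=∅∪out(0)=∅
  fail(2) 'ce': from fail(1)=0 chase 'e': 0 ⇒ 14;  out={5}∪out(14)={5}
  fail(4) 'cc': from fail(1)=0 chase 'c': 0 ⇒ 1;  out=∅∪out(1)=∅
  fail(7) 'ba': from fail(6)=0 chase 'a': 0 ⇒ 0;  out=∅∪out(0)=∅
  fail(13) 'dc': from fail(12)=0 chase 'c': 0 ⇒ 1;  out={3}∪out(1)={3}
  fail(15) 'ec': from fail(14)=0 chase 'c': 0 ⇒ 1;  out=∅∪out(1)=∅
  fail(3) 'cee': from fail(2)=14 chase 'e': 14→0 ⇒ 14;  out={0}∪out(14)={0}
  fail(5) 'ccd': from fail(4)=1 chase 'd': 1→0 ⇒ 12;  out={1}∪out(12)={1}
  fail(8) 'baa': from fail(7)=0 chase 'a': 0 ⇒ 0;  out=∅∪out(0)=∅
  fail(16) 'ecc': from fail(15)=1 chase 'c': 1 ⇒ 4;  out=∅∪out(4)=∅
  fail(18) 'bad': from fail(7)=0 chase 'd': 0 ⇒ 12;  out=∅∪out(12)=∅
  fail(21) 'ccb': from fail(4)=1 chase 'b': 1→0 ⇒ 6;  out={7}∪out(6)={7}
  fail(9) 'baaa': from fail(8)=0 chase 'a': 0 ⇒ 0;  out=∅∪out(0)=∅
  fail(17) 'eccb': from fail(16)=4 chase 'b': 4 ⇒ 21;  out={4}∪out(21)={4,7}
  fail(19) 'badd': from fail(18)=12 chase 'd': 12→0 ⇒ 12;  out=∅∪out(12)=∅
  fail(10) 'baaaa': from fail(9)=0 chase 'a': 0 ⇒ 0;  out=∅∪out(0)=∅
  fail(20) 'baddc': from fail(19)=12 chase 'c': 12 ⇒ 13;  out={6}∪out(13)={3,6}
  fail(11) 'baaaab': from fail(10)=0 chase 'b': 0 ⇒ 6;  out={2}∪out(6)={2}

Run:
pos 0 'c': at 1
pos 1 'c': at 4
pos 2 'd': at 5  ** P1@[0:2]
pos 3 'e': at 14 (fail-walked)
pos 4 'b': at 6 (fail-walked)
pos 5 'a': at 7
pos 6 'a': at 8
pos 7 'a': at 9
pos 8 'a': at 10
pos 9 'b': at 11  ** P2@[4:9]
pos 10 'c': at 1 (fail-walked)
pos 11 'e': at 2  ** P5@[10:11]
pos 12 'b': at 6 (fail-walked)
pos 13 'a': at 7
pos 14 'c': at 1 (fail-walked)
pos 15 'd': at 12 (fail-walked)
pos 16 'd': at 12 (fail-walked)
pos 17 'a': at 0 (fail-walked)
pos 18 'c': at 1
pos 19 'c': at 4
pos 20 'd': at 5  ** P1@[18:20]
pos 21 'b': at 6 (fail-walked)
pos 22 'b': at 6 (fail-walked)
pos 23 'c': at 1 (fail-walked)
pos 24 'a': at 0 (fail-walked)
pos 25 'd': at 12
pos 26 'd': at 12 (fail-walked)
pos 27 'c': at 13  ** P3@[26:27]
pos 28 'c': at 4 (fail-walked)
pos 29 'c': at 4 (fail-walked)
pos 30 'd': at 5  ** P1@[28:30]
pos 31 'e': at 14 (fail-walked)
pos 32 'b': at 6 (fail-walked)
pos 33 'a': at 7
pos 34 'd': at 18
pos 35 'd': at 19
pos 36 'c': at 20  ** P3@[35:36],P6@[32:36]
pos 37 'd': at 12 (fail-walked)
pos 38 'a': at 0 (fail-walked)
pos 39 'd': at 12

Result: [[2,1],[9,2],[11,5],[20,1],[27,3],[30,1],[36,3],[36,6]]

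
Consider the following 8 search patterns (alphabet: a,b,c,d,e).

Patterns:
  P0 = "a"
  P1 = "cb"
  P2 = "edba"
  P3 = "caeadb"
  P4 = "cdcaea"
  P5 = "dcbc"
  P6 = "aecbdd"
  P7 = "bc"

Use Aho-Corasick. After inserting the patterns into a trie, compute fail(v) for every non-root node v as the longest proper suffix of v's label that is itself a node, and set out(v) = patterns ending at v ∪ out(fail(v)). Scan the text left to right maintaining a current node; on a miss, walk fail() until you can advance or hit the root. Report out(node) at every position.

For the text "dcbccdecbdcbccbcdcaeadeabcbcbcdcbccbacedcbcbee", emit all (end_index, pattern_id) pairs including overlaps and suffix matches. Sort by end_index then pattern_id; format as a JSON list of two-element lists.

Build:
Trie nodes:
  n0 'ε': a→1 b→27 c→2 d→18 e→4
  n1 'a': e→22  ←P0
  n2 'c': a→8 b→3 d→13
  n3 'cb': ·  ←P1
  n4 'e': d→5
  n5 'ed': b→6
  n6 'edb': a→7
  n7 'edba': ·  ←P2
  n8 'ca': e→9
  n9 'cae': a→10
  n10 'caea': d→11
  n11 'caead': b→12
  n12 'caeadb': ·  ←P3
  n13 'cd': c→14
  n14 'cdc': a→15
  n15 'cdca': e→16
  n16 'cdcae': a→17
  n17 'cdcaea': ·  ←P4
  n18 'd': c→19
  n19 'dc': b→20
  n20 'dcb': c→21
  n21 'dcbc': ·  ←P5
  n22 'ae': c→23
  n23 'aec': b→24
  n24 'aecb': d→25
  n25 'aecbd': d→26
  n26 'aecbdd': ·  ←P6
  n27 'b': c→28
  n28 'bc': ·  ←P7

BFS fail/out derivation:
  fail(1) 'a': from fail(0)=0 chase 'a': 0 ⇒ 0;  out={0}∪out(0)={0}
  fail(2) 'c': from fail(0)=0 chase 'c': 0 ⇒ 0;  out=∅∪out(0)=∅
  fail(4) 'e': from fail(0)=0 chase 'e': 0 ⇒ 0;  out=∅∪out(0)=∅
  fail(18) 'd': from fail(0)=0 chase 'd': 0 ⇒ 0;  out=∅∪out(0)=∅
  fail(27) 'b': from fail(0)=0 chase 'b': 0 ⇒ 0;  out=∅∪out(0)=∅
  fail(3) 'cb': from fail(2)=0 chase 'b': 0 ⇒ 27;  out={1}∪out(27)={1}
  fail(5) 'ed': from fail(4)=0 chase 'd': 0 ⇒ 18;  out=∅∪out(18)=∅
  fail(8) 'ca': from fail(2)=0 chase 'a': 0 ⇒ 1;  out=∅∪out(1)={0}
  fail(13) 'cd': from fail(2)=0 chase 'd': 0 ⇒ 18;  out=∅∪out(18)=∅
  fail(19) 'dc': from fail(18)=0 chase 'c': 0 ⇒ 2;  out=∅∪out(2)=∅
  fail(22) 'ae': from fail(1)=0 chase 'e': 0 ⇒ 4;  out=∅∪out(4)=∅
  fail(28) 'bc': from fail(27)=0 chase 'c': 0 ⇒ 2;  out={7}∪out(2)={7}
  fail(6) 'edb': from fail(5)=18 chase 'b': 18→0 ⇒ 27;  out=∅∪out(27)=∅
  fail(9) 'cae': from fail(8)=1 chase 'e': 1 ⇒ 22;  out=∅∪out(22)=∅
  fail(14) 'cdc': from fail(13)=18 chase 'c': 18 ⇒ 19;  out=∅∪out(19)=∅
  fail(20) 'dcb': from fail(19)=2 chase 'b': 2 ⇒ 3;  out=∅∪out(3)={1}
  fail(23) 'aec': from fail(22)=4 chase 'c': 4→0 ⇒ 2;  out=∅∪out(2)=∅
  fail(7) 'edba': from fail(6)=27 chase 'a': 27→0 ⇒ 1;  out={2}∪out(1)={0,2}
  fail(10) 'caea': from fail(9)=22 chase 'a': 22→4→0 ⇒ 1;  out=∅∪out(1)={0}
  fail(15) 'cdca': from fail(14)=19 chase 'a': 19→2 ⇒ 8;  out=∅∪out(8)={0}
  fail(21) 'dcbc': from fail(20)=3 chase 'c': 3→27 ⇒ 28;  out={5}∪out(28)={5,7}
  fail(24) 'aecb': from fail(23)=2 chase 'b': 2 ⇒ 3;  out=∅∪out(3)={1}
  fail(11) 'caead': from fail(10)=1 chase 'd': 1→0 ⇒ 18;  out=∅∪out(18)=∅
  fail(16) 'cdcae': from fail(15)=8 chase 'e': 8 ⇒ 9;  out=∅∪out(9)=∅
  fail(25) 'aecbd': from fail(24)=3 chase 'd': 3→27→0 ⇒ 18;  out=∅∪out(18)=∅
  fail(12) 'caeadb': from fail(11)=18 chase 'b': 18→0 ⇒ 27;  out={3}∪out(27)={3}
  fail(17) 'cdcaea': from fail(16)=9 chase 'a': 9 ⇒ 10;  out={4}∪out(10)={0,4}
  fail(26) 'aecbdd': from fail(25)=18 chase 'd': 18→0 ⇒ 18;  out={6}∪out(18)={6}

Run:
[0] read 'd'  n0⇒n18
[1] read 'c'  n18⇒n19
[2] read 'b'  n19⇒n20  emit P1@[1:2]
[3] read 'c'  n20⇒n21  emit P5@[0:3],P7@[2:3]
[4] read 'c'  n21⇒n2 (fail-walked)
[5] read 'd'  n2⇒n13
[6] read 'e'  n13⇒n4 (fail-walked)
[7] read 'c'  n4⇒n2 (fail-walked)
[8] read 'b'  n2⇒n3  emit P1@[7:8]
[9] read 'd'  n3⇒n18 (fail-walked)
[10] read 'c'  n18⇒n19
[11] read 'b'  n19⇒n20  emit P1@[10:11]
[12] read 'c'  n20⇒n21  emit P5@[9:12],P7@[11:12]
[13] read 'c'  n21⇒n2 (fail-walked)
[14] read 'b'  n2⇒n3  emit P1@[13:14]
[15] read 'c'  n3⇒n28 (fail-walked)  emit P7@[14:15]
[16] read 'd'  n28⇒n13 (fail-walked)
[17] read 'c'  n13⇒n14
[18] read 'a'  n14⇒n15  emit P0@[18:18]
[19] read 'e'  n15⇒n16
[20] read 'a'  n16⇒n17  emit P0@[20:20],P4@[15:20]
[21] read 'd'  n17⇒n11 (fail-walked)
[22] read 'e'  n11⇒n4 (fail-walked)
[23] read 'a'  n4⇒n1 (fail-walked)  emit P0@[23:23]
[24] read 'b'  n1⇒n27 (fail-walked)
[25] read 'c'  n27⇒n28  emit P7@[24:25]
[26] read 'b'  n28⇒n3 (fail-walked)  emit P1@[25:26]
[27] read 'c'  n3⇒n28 (fail-walked)  emit P7@[26:27]
[28] read 'b'  n28⇒n3 (fail-walked)  emit P1@[27:28]
[29] read 'c'  n3⇒n28 (fail-walked)  emit P7@[28:29]
[30] read 'd'  n28⇒n13 (fail-walked)
[31] read 'c'  n13⇒n14
[32] read 'b'  n14⇒n20 (fail-walked)  emit P1@[31:32]
[33] read 'c'  n20⇒n21  emit P5@[30:33],P7@[32:33]
[34] read 'c'  n21⇒n2 (fail-walked)
[35] read 'b'  n2⇒n3  emit P1@[34:35]
[36] read 'a'  n3⇒n1 (fail-walked)  emit P0@[36:36]
[37] read 'c'  n1⇒n2 (fail-walked)
[38] read 'e'  n2⇒n4 (fail-walked)
[39] read 'd'  n4⇒n5
[40] read 'c'  n5⇒n19 (fail-walked)
[41] read 'b'  n19⇒n20  emit P1@[40:41]
[42] read 'c'  n20⇒n21  emit P5@[39:42],P7@[41:42]
[43] read 'b'  n21⇒n3 (fail-walked)  emit P1@[42:43]
[44] read 'e'  n3⇒n4 (fail-walked)
[45] read 'e'  n4⇒n4 (fail-walked)

Result: [[2,1],[3,5],[3,7],[8,1],[11,1],[12,5],[12,7],[14,1],[15,7],[18,0],[20,0],[20,4],[23,0],[25,7],[26,1],[27,7],[28,1],[29,7],[32,1],[33,5],[33,7],[35,1],[36,0],[41,1],[42,5],[42,7],[43,1]]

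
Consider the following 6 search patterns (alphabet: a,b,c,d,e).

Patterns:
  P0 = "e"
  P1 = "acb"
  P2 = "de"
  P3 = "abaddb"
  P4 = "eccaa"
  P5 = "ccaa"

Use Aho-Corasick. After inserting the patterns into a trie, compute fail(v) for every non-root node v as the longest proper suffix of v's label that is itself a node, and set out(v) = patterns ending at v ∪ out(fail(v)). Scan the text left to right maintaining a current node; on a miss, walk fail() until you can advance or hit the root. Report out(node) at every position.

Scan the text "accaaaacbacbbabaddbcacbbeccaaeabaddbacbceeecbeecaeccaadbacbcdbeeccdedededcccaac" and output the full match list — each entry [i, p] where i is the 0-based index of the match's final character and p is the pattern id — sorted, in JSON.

Build:
Trie (insert patterns):
  0='ε' goto a→2 c→16 d→5 e→1
  1='e' goto c→12  ←P0
  2='a' goto b→7 c→3
  3='ac' goto b→4
  4='acb' goto ·  ←P1
  5='d' goto e→6
  6='de' goto ·  ←P2
  7='ab' goto a→8
  8='aba' goto d→9
  9='abad' goto d→10
  10='abadd' goto b→11
  11='abaddb' goto ·  ←P3
  12='ec' goto c→13
  13='ecc' goto a→14
  14='ecca' goto a→15
  15='eccaa' goto ·  ←P4
  16='c' goto c→17
  17='cc' goto a→18
  18='cca' goto a→19
  19='ccaa' goto ·  ←P5

BFS fail/out derivation:
  n1('e'): parent n0 fail=0; on 'e' 0 → fail=0;  out {0}∪∅={0}
  n2('a'): parent n0 fail=0; on 'a' 0 → fail=0;  out ∅∪∅=∅
  n5('d'): parent n0 fail=0; on 'd' 0 → fail=0;  out ∅∪∅=∅
  n16('c'): parent n0 fail=0; on 'c' 0 → fail=0;  out ∅∪∅=∅
  n3('ac'): parent n2 fail=0; on 'c' 0 → fail=16;  out ∅∪∅=∅
  n6('de'): parent n5 fail=0; on 'e' 0 → fail=1;  out {2}∪{0}={0,2}
  n7('ab'): parent n2 fail=0; on 'b' 0 → fail=0;  out ∅∪∅=∅
  n12('ec'): parent n1 fail=0; on 'c' 0 → fail=16;  out ∅∪∅=∅
  n17('cc'): parent n16 fail=0; on 'c' 0 → fail=16;  out ∅∪∅=∅
  n4('acb'): parent n3 fail=16; on 'b' 16→0 → fail=0;  out {1}∪∅={1}
  n8('aba'): parent n7 fail=0; on 'a' 0 → fail=2;  out ∅∪∅=∅
  n13('ecc'): parent n12 fail=16; on 'c' 16 → fail=17;  out ∅∪∅=∅
  n18('cca'): parent n17 fail=16; on 'a' 16→0 → fail=2;  out ∅∪∅=∅
  n9('abad'): parent n8 fail=2; on 'd' 2→0 → fail=5;  out ∅∪∅=∅
  n14('ecca'): parent n13 fail=17; on 'a' 17 → fail=18;  out ∅∪∅=∅
  n19('ccaa'): parent n18 fail=2; on 'a' 2→0 → fail=2;  out {5}∪∅={5}
  n10('abadd'): parent n9 fail=5; on 'd' 5→0 → fail=5;  out ∅∪∅=∅
  n15('eccaa'): parent n14 fail=18; on 'a' 18 → fail=19;  out {4}∪{5}={4,5}
  n11('abaddb'): parent n10 fail=5; on 'b' 5→0 → fail=0;  out {3}∪∅={3}

Scan:
pos 0 'a': at 2
pos 1 'c': at 3
pos 2 'c': at 17 ·f
pos 3 'a': at 18
pos 4 'a': at 19  ** P5@[1:4]
pos 5 'a': at 2 ·f
pos 6 'a': at 2 ·f
pos 7 'c': at 3
pos 8 'b': at 4  ** P1@[6:8]
pos 9 'a': at 2 ·f
pos 10 'c': at 3
pos 11 'b': at 4  ** P1@[9:11]
pos 12 'b': at 0 ·f
pos 13 'a': at 2
pos 14 'b': at 7
pos 15 'a': at 8
pos 16 'd': at 9
pos 17 'd': at 10
pos 18 'b': at 11  ** P3@[13:18]
pos 19 'c': at 16 ·f
pos 20 'a': at 2 ·f
pos 21 'c': at 3
pos 22 'b': at 4  ** P1@[20:22]
pos 23 'b': at 0 ·f
pos 24 'e': at 1  ** P0@[24:24]
pos 25 'c': at 12
pos 26 'c': at 13
pos 27 'a': at 14
pos 28 'a': at 15  ** P4@[24:28],P5@[25:28]
pos 29 'e': at 1 ·f  ** P0@[29:29]
pos 30 'a': at 2 ·f
pos 31 'b': at 7
pos 32 'a': at 8
pos 33 'd': at 9
pos 34 'd': at 10
pos 35 'b': at 11  ** P3@[30:35]
pos 36 'a': at 2 ·f
pos 37 'c': at 3
pos 38 'b': at 4  ** P1@[36:38]
pos 39 'c': at 16 ·f
pos 40 'e': at 1 ·f  ** P0@[40:40]
pos 41 'e': at 1 ·f  ** P0@[41:41]
pos 42 'e': at 1 ·f  ** P0@[42:42]
pos 43 'c': at 12
pos 44 'b': at 0 ·f
pos 45 'e': at 1  ** P0@[45:45]
pos 46 'e': at 1 ·f  ** P0@[46:46]
pos 47 'c': at 12
pos 48 'a': at 2 ·f
pos 49 'e': at 1 ·f  ** P0@[49:49]
pos 50 'c': at 12
pos 51 'c': at 13
pos 52 'a': at 14
pos 53 'a': at 15  ** P4@[49:53],P5@[50:53]
pos 54 'd': at 5 ·f
pos 55 'b': at 0 ·f
pos 56 'a': at 2
pos 57 'c': at 3
pos 58 'b': at 4  ** P1@[56:58]
pos 59 'c': at 16 ·f
pos 60 'd': at 5 ·f
pos 61 'b': at 0 ·f
pos 62 'e': at 1  ** P0@[62:62]
pos 63 'e': at 1 ·f  ** P0@[63:63]
pos 64 'c': at 12
pos 65 'c': at 13
pos 66 'd': at 5 ·f
pos 67 'e': at 6  ** P0@[67:67],P2@[66:67]
pos 68 'd': at 5 ·f
pos 69 'e': at 6  ** P0@[69:69],P2@[68:69]
pos 70 'd': at 5 ·f
pos 71 'e': at 6  ** P0@[71:71],P2@[70:71]
pos 72 'd': at 5 ·f
pos 73 'c': at 16 ·f
pos 74 'c': at 17
pos 75 'c': at 17 ·f
pos 76 'a': at 18
pos 77 'a': at 19  ** P5@[74:77]
pos 78 'c': at 3 ·f

Matches: [[4,5],[8,1],[11,1],[18,3],[22,1],[24,0],[28,4],[28,5],[29,0],[35,3],[38,1],[40,0],[41,0],[42,0],[45,0],[46,0],[49,0],[53,4],[53,5],[58,1],[62,0],[63,0],[67,0],[67,2],[69,0],[69,2],[71,0],[71,2],[77,5]]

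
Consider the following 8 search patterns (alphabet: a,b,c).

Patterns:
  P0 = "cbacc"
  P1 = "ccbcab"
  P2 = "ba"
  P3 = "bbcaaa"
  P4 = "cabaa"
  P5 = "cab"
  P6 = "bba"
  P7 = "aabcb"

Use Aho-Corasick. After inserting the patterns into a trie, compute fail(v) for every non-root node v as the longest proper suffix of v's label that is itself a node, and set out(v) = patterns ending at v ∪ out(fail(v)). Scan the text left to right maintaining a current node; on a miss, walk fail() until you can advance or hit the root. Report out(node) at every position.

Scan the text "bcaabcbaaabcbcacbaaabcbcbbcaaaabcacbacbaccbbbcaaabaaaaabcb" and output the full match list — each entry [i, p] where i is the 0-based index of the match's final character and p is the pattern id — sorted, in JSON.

Build:
Trie nodes:
  n0 'ε': a→23 b→11 c→1
  n1 'c': a→18 b→2 c→6
  n2 'cb': a→3
  n3 'cba': c→4
  n4 'cbac': c→5
  n5 'cbacc': ·  [P0 ends]
  n6 'cc': b→7
  n7 'ccb': c→8
  n8 'ccbc': a→9
  n9 'ccbca': b→10
  n10 'ccbcab': ·  [P1 ends]
  n11 'b': a→12 b→13
  n12 'ba': ·  [P2 ends]
  n13 'bb': a→22 c→14
  n14 'bbc': a→15
  n15 'bbca': a→16
  n16 'bbcaa': a→17
  n17 'bbcaaa': ·  [P3 ends]
  n18 'ca': b→19
  n19 'cab': a→20  [P5 ends]
  n20 'caba': a→21
  n21 'cabaa': ·  [P4 ends]
  n22 'bba': ·  [P6 ends]
  n23 'a': a→24
  n24 'aa': b→25
  n25 'aab': c→26
  n26 'aabc': b→27
  n27 'aabcb': ·  [P7 ends]

Failure links (BFS by depth):
  fail(1) 'c': from fail(0)=0 chase 'c': 0 ⇒ 0;  out=∅∪out(0)=∅
  fail(11) 'b': from fail(0)=0 chase 'b': 0 ⇒ 0;  out=∅∪out(0)=∅
  fail(23) 'a': from fail(0)=0 chase 'a': 0 ⇒ 0;  out=∅∪out(0)=∅
  fail(2) 'cb': from fail(1)=0 chase 'b': 0 ⇒ 11;  out=∅∪out(11)=∅
  fail(6) 'cc': from fail(1)=0 chase 'c': 0 ⇒ 1;  out=∅∪out(1)=∅
  fail(12) 'ba': from fail(11)=0 chase 'a': 0 ⇒ 23;  out={2}∪out(23)={2}
  fail(13) 'bb': from fail(11)=0 chase 'b': 0 ⇒ 11;  out=∅∪out(11)=∅
  fail(18) 'ca': from fail(1)=0 chase 'a': 0 ⇒ 23;  out=∅∪out(23)=∅
  fail(24) 'aa': from fail(23)=0 chase 'a': 0 ⇒ 23;  out=∅∪out(23)=∅
  fail(3) 'cba': from fail(2)=11 chase 'a': 11 ⇒ 12;  out=∅∪out(12)={2}
  fail(7) 'ccb': from fail(6)=1 chase 'b': 1 ⇒ 2;  out=∅∪out(2)=∅
  fail(14) 'bbc': from fail(13)=11 chase 'c': 11→0 ⇒ 1;  out=∅∪out(1)=∅
  fail(19) 'cab': from fail(18)=23 chase 'b': 23→0 ⇒ 11;  out={5}∪out(11)={5}
  fail(22) 'bba': from fail(13)=11 chase 'a': 11 ⇒ 12;  out={6}∪out(12)={2,6}
  fail(25) 'aab': from fail(24)=23 chase 'b': 23→0 ⇒ 11;  out=∅∪out(11)=∅
  fail(4) 'cbac': from fail(3)=12 chase 'c': 12→23→0 ⇒ 1;  out=∅∪out(1)=∅
  fail(8) 'ccbc': from fail(7)=2 chase 'c': 2→11→0 ⇒ 1;  out=∅∪out(1)=∅
  fail(15) 'bbca': from fail(14)=1 chase 'a': 1 ⇒ 18;  out=∅∪out(18)=∅
  fail(20) 'caba': from fail(19)=11 chase 'a': 11 ⇒ 12;  out=∅∪out(12)={2}
  fail(26) 'aabc': from fail(25)=11 chase 'c': 11→0 ⇒ 1;  out=∅∪out(1)=∅
  fail(5) 'cbacc': from fail(4)=1 chase 'c': 1 ⇒ 6;  out={0}∪out(6)={0}
  fail(9) 'ccbca': from fail(8)=1 chase 'a': 1 ⇒ 18;  out=∅∪out(18)=∅
  fail(16) 'bbcaa': from fail(15)=18 chase 'a': 18→23 ⇒ 24;  out=∅∪out(24)=∅
  fail(21) 'cabaa': from fail(20)=12 chase 'a': 12→23 ⇒ 24;  out={4}∪out(24)={4}
  fail(27) 'aabcb': from fail(26)=1 chase 'b': 1 ⇒ 2;  out={7}∪out(2)={7}
  fail(10) 'ccbcab': from fail(9)=18 chase 'b': 18 ⇒ 19;  out={1}∪out(19)={1,5}
  fail(17) 'bbcaaa': from fail(16)=24 chase 'a': 24→23 ⇒ 24;  out={3}∪out(24)={3}

Text stream:
i=0 'b': node 0→11
i=1 'c': node 11→1 (fail-walked)
i=2 'a': node 1→18
i=3 'a': node 18→24 (fail-walked)
i=4 'b': node 24→25
i=5 'c': node 25→26
i=6 'b': node 26→27  ** P7@[2:6]
i=7 'a': node 27→3 (fail-walked)  ** P2@[6:7]
i=8 'a': node 3→24 (fail-walked)
i=9 'a': node 24→24 (fail-walked)
i=10 'b': node 24→25
i=11 'c': node 25→26
i=12 'b': node 26→27  ** P7@[8:12]
i=13 'c': node 27→1 (fail-walked)
i=14 'a': node 1→18
i=15 'c': node 18→1 (fail-walked)
i=16 'b': node 1→2
i=17 'a': node 2→3  ** P2@[16:17]
i=18 'a': node 3→24 (fail-walked)
i=19 'a': node 24→24 (fail-walked)
i=20 'b': node 24→25
i=21 'c': node 25→26
i=22 'b': node 26→27  ** P7@[18:22]
i=23 'c': node 27→1 (fail-walked)
i=24 'b': node 1→2
i=25 'b': node 2→13 (fail-walked)
i=26 'c': node 13→14
i=27 'a': node 14→15
i=28 'a': node 15→16
i=29 'a': node 16→17  ** P3@[24:29]
i=30 'a': node 17→24 (fail-walked)
i=31 'b': node 24→25
i=32 'c': node 25→26
i=33 'a': node 26→18 (fail-walked)
i=34 'c': node 18→1 (fail-walked)
i=35 'b': node 1→2
i=36 'a': node 2→3  ** P2@[35:36]
i=37 'c': node 3→4
i=38 'b': node 4→2 (fail-walked)
i=39 'a': node 2→3  ** P2@[38:39]
i=40 'c': node 3→4
i=41 'c': node 4→5  ** P0@[37:41]
i=42 'b': node 5→7 (fail-walked)
i=43 'b': node 7→13 (fail-walked)
i=44 'b': node 13→13 (fail-walked)
i=45 'c': node 13→14
i=46 'a': node 14→15
i=47 'a': node 15→16
i=48 'a': node 16→17  ** P3@[43:48]
i=49 'b': node 17→25 (fail-walked)
i=50 'a': node 25→12 (fail-walked)  ** P2@[49:50]
i=51 'a': node 12→24 (fail-walked)
i=52 'a': node 24→24 (fail-walked)
i=53 'a': node 24→24 (fail-walked)
i=54 'a': node 24→24 (fail-walked)
i=55 'b': node 24→25
i=56 'c': node 25→26
i=57 'b': node 26→27  ** P7@[53:57]

Matches: [[6,7],[7,2],[12,7],[17,2],[22,7],[29,3],[36,2],[39,2],[41,0],[48,3],[50,2],[57,7]]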